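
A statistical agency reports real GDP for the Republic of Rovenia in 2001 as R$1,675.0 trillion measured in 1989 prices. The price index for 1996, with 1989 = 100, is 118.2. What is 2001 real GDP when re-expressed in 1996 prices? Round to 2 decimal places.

Real GDP in 1996 prices = Real GDP in 1989 prices × (P_1996/P_1989) = 1675.0 × 1.182 = 1979.85.

R$1,979.85 trillion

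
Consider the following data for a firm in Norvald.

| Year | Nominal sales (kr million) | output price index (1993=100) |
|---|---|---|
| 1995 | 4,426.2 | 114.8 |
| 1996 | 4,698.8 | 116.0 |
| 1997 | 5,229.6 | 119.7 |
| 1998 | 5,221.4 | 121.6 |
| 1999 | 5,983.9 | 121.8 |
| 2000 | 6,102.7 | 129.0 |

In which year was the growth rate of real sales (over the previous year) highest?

1996: real = 4698.8/1.160 = 4050.69; growth vs 1995 (3855.57) = 5.06%.
1997: real = 5229.6/1.197 = 4368.92; growth vs 1996 (4050.69) = 7.86%.
1998: real = 5221.4/1.216 = 4293.91; growth vs 1997 (4368.92) = -1.72%.
1999: real = 5983.9/1.218 = 4912.89; growth vs 1998 (4293.91) = 14.42%.
2000: real = 6102.7/1.290 = 4730.78; growth vs 1999 (4912.89) = -3.71%.

1999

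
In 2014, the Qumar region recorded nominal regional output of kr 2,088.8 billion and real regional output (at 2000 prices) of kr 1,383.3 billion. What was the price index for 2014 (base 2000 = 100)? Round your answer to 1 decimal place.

price index = (Nominal / Real) × 100 = 2088.8 / 1383.3 × 100 = 151.00.

151.0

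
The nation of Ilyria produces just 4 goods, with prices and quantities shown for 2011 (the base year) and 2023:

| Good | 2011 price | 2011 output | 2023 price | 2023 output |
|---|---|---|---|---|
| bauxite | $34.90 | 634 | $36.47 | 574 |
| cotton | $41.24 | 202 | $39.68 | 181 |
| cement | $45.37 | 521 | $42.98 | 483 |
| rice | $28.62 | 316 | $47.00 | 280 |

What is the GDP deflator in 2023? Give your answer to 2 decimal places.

108.03

Nominal GDP 2023 = 36.47·574 + 39.68·181 + 42.98·483 + 47.00·280 = 62035.20.
Real GDP 2023 (at 2011 prices) = 34.90·574 + 41.24·181 + 45.37·483 + 28.62·280 = 57424.35.
Deflator = Nominal/Real × 100 = 62035.20/57424.35 × 100 = 108.029.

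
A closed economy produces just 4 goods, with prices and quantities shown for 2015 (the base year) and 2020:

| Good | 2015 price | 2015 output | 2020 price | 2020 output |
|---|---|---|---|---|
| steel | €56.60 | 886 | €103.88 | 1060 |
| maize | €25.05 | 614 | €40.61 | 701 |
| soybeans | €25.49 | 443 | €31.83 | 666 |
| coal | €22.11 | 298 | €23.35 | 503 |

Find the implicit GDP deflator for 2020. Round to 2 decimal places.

Nominal GDP 2020 = 103.88·1060 + 40.61·701 + 31.83·666 + 23.35·503 = 171524.24.
Real GDP 2020 (at 2015 prices) = 56.60·1060 + 25.05·701 + 25.49·666 + 22.11·503 = 105653.72.
Deflator = Nominal/Real × 100 = 171524.24/105653.72 × 100 = 162.346.

162.35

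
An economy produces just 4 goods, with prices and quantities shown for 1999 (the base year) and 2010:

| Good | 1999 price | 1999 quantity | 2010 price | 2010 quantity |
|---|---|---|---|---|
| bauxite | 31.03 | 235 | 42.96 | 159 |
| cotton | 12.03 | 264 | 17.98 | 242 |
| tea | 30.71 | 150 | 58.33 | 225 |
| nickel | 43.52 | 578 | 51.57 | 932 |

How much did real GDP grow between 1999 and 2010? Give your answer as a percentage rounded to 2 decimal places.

Real GDP 1999 = Nominal GDP 1999 = 31.03·235 + 12.03·264 + 30.71·150 + 43.52·578 = 40229.03.
Real GDP 2010 (at 1999 prices) = 31.03·159 + 12.03·242 + 30.71·225 + 43.52·932 = 55315.42.
Real growth = 55315.42/40229.03 − 1 = 0.3750.

37.50%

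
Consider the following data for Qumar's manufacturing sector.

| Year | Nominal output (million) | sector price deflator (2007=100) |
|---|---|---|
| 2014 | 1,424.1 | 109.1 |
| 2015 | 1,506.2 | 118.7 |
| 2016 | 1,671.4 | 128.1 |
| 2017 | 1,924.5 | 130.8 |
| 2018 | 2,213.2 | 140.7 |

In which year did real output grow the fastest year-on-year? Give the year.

2015: real = 1506.2/1.187 = 1268.91; growth vs 2014 (1305.32) = -2.79%.
2016: real = 1671.4/1.281 = 1304.76; growth vs 2015 (1268.91) = 2.83%.
2017: real = 1924.5/1.308 = 1471.33; growth vs 2016 (1304.76) = 12.77%.
2018: real = 2213.2/1.407 = 1572.99; growth vs 2017 (1471.33) = 6.91%.

2017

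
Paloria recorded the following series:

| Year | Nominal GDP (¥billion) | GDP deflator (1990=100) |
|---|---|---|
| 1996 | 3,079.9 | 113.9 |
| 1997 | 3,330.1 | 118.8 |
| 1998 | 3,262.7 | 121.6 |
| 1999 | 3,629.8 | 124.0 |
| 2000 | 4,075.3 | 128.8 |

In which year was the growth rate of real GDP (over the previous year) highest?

1997: real = 3330.1/1.188 = 2803.11; growth vs 1996 (2704.04) = 3.66%.
1998: real = 3262.7/1.216 = 2683.14; growth vs 1997 (2803.11) = -4.28%.
1999: real = 3629.8/1.240 = 2927.26; growth vs 1998 (2683.14) = 9.10%.
2000: real = 4075.3/1.288 = 3164.05; growth vs 1999 (2927.26) = 8.09%.

1999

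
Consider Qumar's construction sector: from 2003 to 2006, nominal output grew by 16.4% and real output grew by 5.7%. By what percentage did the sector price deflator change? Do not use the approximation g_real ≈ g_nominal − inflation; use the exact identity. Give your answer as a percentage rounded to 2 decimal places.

(1 + g_nom) = (1 + g_real)(1 + π), so π = 1.1640 / 1.0570 − 1 = 0.10123.

10.12%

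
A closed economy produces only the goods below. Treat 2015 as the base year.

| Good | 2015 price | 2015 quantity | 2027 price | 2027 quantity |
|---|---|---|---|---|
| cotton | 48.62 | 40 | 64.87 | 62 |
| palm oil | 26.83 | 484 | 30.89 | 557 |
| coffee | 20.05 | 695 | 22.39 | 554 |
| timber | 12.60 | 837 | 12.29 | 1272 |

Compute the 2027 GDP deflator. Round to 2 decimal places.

Nominal GDP 2027 = 64.87·62 + 30.89·557 + 22.39·554 + 12.29·1272 = 49264.61.
Real GDP 2027 (at 2015 prices) = 48.62·62 + 26.83·557 + 20.05·554 + 12.60·1272 = 45093.65.
Deflator = Nominal/Real × 100 = 49264.61/45093.65 × 100 = 109.250.

109.25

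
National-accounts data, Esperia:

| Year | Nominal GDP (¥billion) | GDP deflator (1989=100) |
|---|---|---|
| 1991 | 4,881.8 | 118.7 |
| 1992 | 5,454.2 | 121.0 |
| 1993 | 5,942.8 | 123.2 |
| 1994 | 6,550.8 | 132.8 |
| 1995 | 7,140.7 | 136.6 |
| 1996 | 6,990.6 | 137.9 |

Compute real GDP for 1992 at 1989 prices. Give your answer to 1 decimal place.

Real GDP 1992 = 5454.2 / 1.210 = 4507.60.

¥4,507.6 billion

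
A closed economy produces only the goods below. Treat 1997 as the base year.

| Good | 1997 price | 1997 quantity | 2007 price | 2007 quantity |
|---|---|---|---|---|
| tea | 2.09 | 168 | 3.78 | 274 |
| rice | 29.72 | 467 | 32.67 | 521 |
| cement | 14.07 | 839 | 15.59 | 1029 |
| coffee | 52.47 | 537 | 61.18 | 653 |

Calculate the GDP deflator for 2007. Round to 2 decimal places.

Nominal GDP 2007 = 3.78·274 + 32.67·521 + 15.59·1029 + 61.18·653 = 74049.44.
Real GDP 2007 (at 1997 prices) = 2.09·274 + 29.72·521 + 14.07·1029 + 52.47·653 = 64797.72.
Deflator = Nominal/Real × 100 = 74049.44/64797.72 × 100 = 114.278.

114.28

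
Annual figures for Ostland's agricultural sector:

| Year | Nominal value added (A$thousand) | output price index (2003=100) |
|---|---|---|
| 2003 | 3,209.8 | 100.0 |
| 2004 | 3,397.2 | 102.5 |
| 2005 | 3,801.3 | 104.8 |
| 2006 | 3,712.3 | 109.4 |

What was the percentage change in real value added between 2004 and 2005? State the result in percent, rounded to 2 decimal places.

Real value added 2004 = 3397.2/1.025 = 3314.34.
Real value added 2005 = 3801.3/1.048 = 3627.19.
Change = 3627.19/3314.34 − 1 = 0.0944.

9.44%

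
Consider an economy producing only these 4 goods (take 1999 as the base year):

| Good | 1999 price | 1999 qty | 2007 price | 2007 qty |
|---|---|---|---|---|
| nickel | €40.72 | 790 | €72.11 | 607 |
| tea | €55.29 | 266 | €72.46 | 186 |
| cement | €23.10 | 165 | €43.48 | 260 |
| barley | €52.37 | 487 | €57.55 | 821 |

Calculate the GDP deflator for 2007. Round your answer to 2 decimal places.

Nominal GDP 2007 = 72.11·607 + 72.46·186 + 43.48·260 + 57.55·821 = 115801.68.
Real GDP 2007 (at 1999 prices) = 40.72·607 + 55.29·186 + 23.10·260 + 52.37·821 = 84002.75.
Deflator = Nominal/Real × 100 = 115801.68/84002.75 × 100 = 137.855.

137.85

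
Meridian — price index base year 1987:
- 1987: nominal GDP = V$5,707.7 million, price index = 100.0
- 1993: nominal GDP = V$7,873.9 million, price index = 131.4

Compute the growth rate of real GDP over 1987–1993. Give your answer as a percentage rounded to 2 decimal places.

4.99%

Real GDP 1987 = 5707.7 / 1.000 = 5707.70.
Real GDP 1993 = 7873.9 / 1.314 = 5992.31.
Real growth = 5992.31 / 5707.70 − 1 = 0.0499.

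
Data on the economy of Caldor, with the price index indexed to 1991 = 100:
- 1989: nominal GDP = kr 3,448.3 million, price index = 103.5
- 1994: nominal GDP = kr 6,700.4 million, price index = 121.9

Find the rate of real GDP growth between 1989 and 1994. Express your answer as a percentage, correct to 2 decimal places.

Real GDP 1989 = 3448.3 / 1.035 = 3331.69.
Real GDP 1994 = 6700.4 / 1.219 = 5496.64.
Real growth = 5496.64 / 3331.69 − 1 = 0.6498.

64.98%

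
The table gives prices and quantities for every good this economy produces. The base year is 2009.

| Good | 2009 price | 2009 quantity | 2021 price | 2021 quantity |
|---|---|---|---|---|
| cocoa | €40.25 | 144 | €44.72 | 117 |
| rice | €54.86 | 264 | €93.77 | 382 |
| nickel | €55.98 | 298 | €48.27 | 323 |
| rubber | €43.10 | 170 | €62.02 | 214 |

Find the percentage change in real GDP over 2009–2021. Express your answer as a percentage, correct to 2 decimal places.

Real GDP 2009 = Nominal GDP 2009 = 40.25·144 + 54.86·264 + 55.98·298 + 43.10·170 = 44288.08.
Real GDP 2021 (at 2009 prices) = 40.25·117 + 54.86·382 + 55.98·323 + 43.10·214 = 52970.71.
Real growth = 52970.71/44288.08 − 1 = 0.1960.

19.60%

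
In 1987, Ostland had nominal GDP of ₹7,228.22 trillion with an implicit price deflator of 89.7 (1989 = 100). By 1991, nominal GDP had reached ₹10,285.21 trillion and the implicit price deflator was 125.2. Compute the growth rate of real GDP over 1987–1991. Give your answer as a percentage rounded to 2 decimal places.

1.95%

Deflate each year: 1987 → 7228.22/0.897 = 8058.22; 1991 → 10285.21/1.252 = 8215.02.
So real GDP changed by 8215.02/8058.22 − 1 = 0.0195, i.e. 1.95%.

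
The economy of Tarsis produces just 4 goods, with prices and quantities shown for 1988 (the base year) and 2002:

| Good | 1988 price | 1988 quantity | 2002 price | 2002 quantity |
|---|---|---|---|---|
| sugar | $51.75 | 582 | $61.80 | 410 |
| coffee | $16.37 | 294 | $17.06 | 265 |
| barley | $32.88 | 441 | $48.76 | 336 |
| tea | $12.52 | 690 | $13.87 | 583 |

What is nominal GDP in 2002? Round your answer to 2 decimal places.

Nominal GDP 2002 = Σ (p_2002 × q_2002) = 61.80·410 + 17.06·265 + 48.76·336 + 13.87·583 = 54328.47.

$54328.47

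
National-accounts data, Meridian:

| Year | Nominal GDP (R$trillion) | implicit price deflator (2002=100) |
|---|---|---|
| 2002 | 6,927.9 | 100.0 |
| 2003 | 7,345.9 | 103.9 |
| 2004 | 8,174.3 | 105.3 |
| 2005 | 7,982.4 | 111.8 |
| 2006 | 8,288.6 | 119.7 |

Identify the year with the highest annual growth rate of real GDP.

2004

2003: real = 7345.9/1.039 = 7070.16; growth vs 2002 (6927.90) = 2.05%.
2004: real = 8174.3/1.053 = 7762.87; growth vs 2003 (7070.16) = 9.80%.
2005: real = 7982.4/1.118 = 7139.89; growth vs 2004 (7762.87) = -8.03%.
2006: real = 8288.6/1.197 = 6924.48; growth vs 2005 (7139.89) = -3.02%.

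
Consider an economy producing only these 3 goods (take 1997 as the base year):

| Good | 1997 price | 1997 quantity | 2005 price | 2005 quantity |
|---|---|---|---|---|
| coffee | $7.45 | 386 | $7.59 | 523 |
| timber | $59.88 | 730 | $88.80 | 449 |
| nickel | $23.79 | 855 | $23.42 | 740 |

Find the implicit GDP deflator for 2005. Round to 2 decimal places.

126.42

Nominal GDP 2005 = 7.59·523 + 88.80·449 + 23.42·740 = 61171.57.
Real GDP 2005 (at 1997 prices) = 7.45·523 + 59.88·449 + 23.79·740 = 48387.07.
Deflator = Nominal/Real × 100 = 61171.57/48387.07 × 100 = 126.421.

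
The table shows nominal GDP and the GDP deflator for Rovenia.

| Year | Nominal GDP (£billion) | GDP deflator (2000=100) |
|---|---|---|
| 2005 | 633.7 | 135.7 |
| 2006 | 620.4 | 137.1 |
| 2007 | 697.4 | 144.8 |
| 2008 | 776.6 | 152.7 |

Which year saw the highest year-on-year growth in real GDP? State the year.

2007

2006: real = 620.4/1.371 = 452.52; growth vs 2005 (466.99) = -3.10%.
2007: real = 697.4/1.448 = 481.63; growth vs 2006 (452.52) = 6.43%.
2008: real = 776.6/1.527 = 508.58; growth vs 2007 (481.63) = 5.60%.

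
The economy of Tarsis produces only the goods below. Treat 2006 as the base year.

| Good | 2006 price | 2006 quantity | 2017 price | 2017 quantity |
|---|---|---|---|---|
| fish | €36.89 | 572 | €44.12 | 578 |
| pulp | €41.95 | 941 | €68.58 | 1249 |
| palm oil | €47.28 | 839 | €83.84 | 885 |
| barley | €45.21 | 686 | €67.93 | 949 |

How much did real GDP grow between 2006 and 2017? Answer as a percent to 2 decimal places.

20.73%

Real GDP 2006 = Nominal GDP 2006 = 36.89·572 + 41.95·941 + 47.28·839 + 45.21·686 = 131258.01.
Real GDP 2017 (at 2006 prices) = 36.89·578 + 41.95·1249 + 47.28·885 + 45.21·949 = 158465.06.
Real growth = 158465.06/131258.01 − 1 = 0.2073.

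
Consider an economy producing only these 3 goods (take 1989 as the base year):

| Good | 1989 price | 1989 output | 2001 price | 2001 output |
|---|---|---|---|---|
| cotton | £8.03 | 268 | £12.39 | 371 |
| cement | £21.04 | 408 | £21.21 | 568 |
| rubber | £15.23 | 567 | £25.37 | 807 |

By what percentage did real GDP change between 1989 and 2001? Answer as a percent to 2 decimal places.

Real GDP 1989 = Nominal GDP 1989 = 8.03·268 + 21.04·408 + 15.23·567 = 19371.77.
Real GDP 2001 (at 1989 prices) = 8.03·371 + 21.04·568 + 15.23·807 = 27220.46.
Real growth = 27220.46/19371.77 − 1 = 0.4052.

40.52%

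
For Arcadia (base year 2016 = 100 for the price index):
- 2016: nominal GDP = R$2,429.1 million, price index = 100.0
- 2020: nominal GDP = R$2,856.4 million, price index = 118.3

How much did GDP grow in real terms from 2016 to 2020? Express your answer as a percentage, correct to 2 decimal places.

Deflate each year: 2016 → 2429.1/1.000 = 2429.10; 2020 → 2856.4/1.183 = 2414.54.
So real GDP changed by 2414.54/2429.10 − 1 = -0.0060, i.e. -0.60%.

-0.60%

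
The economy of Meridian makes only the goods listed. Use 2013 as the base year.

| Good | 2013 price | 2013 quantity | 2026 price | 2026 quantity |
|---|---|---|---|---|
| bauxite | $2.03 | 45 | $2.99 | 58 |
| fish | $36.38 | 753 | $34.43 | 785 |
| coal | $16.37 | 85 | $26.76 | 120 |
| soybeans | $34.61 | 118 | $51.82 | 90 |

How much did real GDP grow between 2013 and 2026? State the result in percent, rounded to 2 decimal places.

Real GDP 2013 = Nominal GDP 2013 = 2.03·45 + 36.38·753 + 16.37·85 + 34.61·118 = 32960.92.
Real GDP 2026 (at 2013 prices) = 2.03·58 + 36.38·785 + 16.37·120 + 34.61·90 = 33755.34.
Real growth = 33755.34/32960.92 − 1 = 0.0241.

2.41%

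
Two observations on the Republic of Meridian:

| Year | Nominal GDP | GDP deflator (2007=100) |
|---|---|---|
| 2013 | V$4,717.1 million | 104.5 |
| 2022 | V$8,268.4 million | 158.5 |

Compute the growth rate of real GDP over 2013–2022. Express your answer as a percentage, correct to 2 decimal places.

15.57%

Real GDP 2013 = 4717.1 / 1.045 = 4513.97.
Real GDP 2022 = 8268.4 / 1.585 = 5216.66.
Real growth = 5216.66 / 4513.97 − 1 = 0.1557.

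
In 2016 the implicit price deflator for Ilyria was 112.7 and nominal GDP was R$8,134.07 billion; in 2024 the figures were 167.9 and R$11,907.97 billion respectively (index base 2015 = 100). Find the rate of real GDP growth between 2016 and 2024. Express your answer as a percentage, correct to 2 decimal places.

Deflate each year: 2016 → 8134.07/1.127 = 7217.45; 2024 → 11907.97/1.679 = 7092.30.
So real GDP changed by 7092.30/7217.45 − 1 = -0.0173, i.e. -1.73%.

-1.73%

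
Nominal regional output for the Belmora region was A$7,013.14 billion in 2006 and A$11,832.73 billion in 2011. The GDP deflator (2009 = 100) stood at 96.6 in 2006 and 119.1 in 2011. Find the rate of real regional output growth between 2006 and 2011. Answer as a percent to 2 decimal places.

36.85%

Deflate each year: 2006 → 7013.14/0.966 = 7259.98; 2011 → 11832.73/1.191 = 9935.12.
So real regional output changed by 9935.12/7259.98 − 1 = 0.3685, i.e. 36.85%.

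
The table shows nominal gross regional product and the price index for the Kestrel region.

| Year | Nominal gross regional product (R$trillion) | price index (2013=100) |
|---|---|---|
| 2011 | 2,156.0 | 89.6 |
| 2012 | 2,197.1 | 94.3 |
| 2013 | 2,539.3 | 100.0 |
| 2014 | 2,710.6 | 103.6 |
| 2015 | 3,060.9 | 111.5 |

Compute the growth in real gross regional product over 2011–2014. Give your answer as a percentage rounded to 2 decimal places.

8.73%

Real gross regional product 2011 = 2156.0/0.896 = 2406.25.
Real gross regional product 2014 = 2710.6/1.036 = 2616.41.
Change = 2616.41/2406.25 − 1 = 0.0873.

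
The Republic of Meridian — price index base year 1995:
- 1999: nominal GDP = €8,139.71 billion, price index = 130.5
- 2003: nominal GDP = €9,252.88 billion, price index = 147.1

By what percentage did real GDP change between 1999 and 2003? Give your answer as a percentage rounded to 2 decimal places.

Deflate each year: 1999 → 8139.71/1.305 = 6237.33; 2003 → 9252.88/1.471 = 6290.20.
So real GDP changed by 6290.20/6237.33 − 1 = 0.0085, i.e. 0.85%.

0.85%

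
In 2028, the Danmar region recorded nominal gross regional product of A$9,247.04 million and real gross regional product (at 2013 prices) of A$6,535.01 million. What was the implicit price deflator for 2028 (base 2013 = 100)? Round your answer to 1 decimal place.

implicit price deflator = (Nominal / Real) × 100 = 9247.04 / 6535.01 × 100 = 141.50.

141.5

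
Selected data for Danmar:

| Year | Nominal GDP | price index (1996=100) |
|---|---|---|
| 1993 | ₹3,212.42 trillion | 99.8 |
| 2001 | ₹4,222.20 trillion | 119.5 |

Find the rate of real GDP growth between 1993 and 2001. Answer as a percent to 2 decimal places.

9.77%

Deflate each year: 1993 → 3212.42/0.998 = 3218.86; 2001 → 4222.20/1.195 = 3533.22.
So real GDP changed by 3533.22/3218.86 − 1 = 0.0977, i.e. 9.77%.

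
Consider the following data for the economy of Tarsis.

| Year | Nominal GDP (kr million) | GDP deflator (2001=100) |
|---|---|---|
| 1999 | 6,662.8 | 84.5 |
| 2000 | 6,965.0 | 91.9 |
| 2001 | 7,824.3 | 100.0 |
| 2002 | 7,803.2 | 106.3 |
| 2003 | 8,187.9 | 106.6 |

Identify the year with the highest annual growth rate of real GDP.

2003

2000: real = 6965.0/0.919 = 7578.89; growth vs 1999 (7884.97) = -3.88%.
2001: real = 7824.3/1.000 = 7824.30; growth vs 2000 (7578.89) = 3.24%.
2002: real = 7803.2/1.063 = 7340.73; growth vs 2001 (7824.30) = -6.18%.
2003: real = 8187.9/1.066 = 7680.96; growth vs 2002 (7340.73) = 4.63%.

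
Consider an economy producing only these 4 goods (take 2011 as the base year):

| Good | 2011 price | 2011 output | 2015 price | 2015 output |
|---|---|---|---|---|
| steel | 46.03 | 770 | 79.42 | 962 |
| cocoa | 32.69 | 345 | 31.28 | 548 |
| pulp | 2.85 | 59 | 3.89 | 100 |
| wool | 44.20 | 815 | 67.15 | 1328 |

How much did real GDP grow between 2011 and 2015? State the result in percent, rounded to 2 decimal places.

46.15%

Real GDP 2011 = Nominal GDP 2011 = 46.03·770 + 32.69·345 + 2.85·59 + 44.20·815 = 82912.30.
Real GDP 2015 (at 2011 prices) = 46.03·962 + 32.69·548 + 2.85·100 + 44.20·1328 = 121177.58.
Real growth = 121177.58/82912.30 − 1 = 0.4615.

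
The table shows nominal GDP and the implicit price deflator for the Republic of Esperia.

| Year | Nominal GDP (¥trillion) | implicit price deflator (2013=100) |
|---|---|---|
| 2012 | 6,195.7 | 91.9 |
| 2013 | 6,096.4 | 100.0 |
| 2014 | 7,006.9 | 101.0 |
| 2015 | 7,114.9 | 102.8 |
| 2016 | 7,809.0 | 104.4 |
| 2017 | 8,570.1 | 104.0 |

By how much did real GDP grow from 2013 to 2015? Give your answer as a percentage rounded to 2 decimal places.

Real GDP 2013 = 6096.4/1.000 = 6096.40.
Real GDP 2015 = 7114.9/1.028 = 6921.11.
Change = 6921.11/6096.40 − 1 = 0.1353.

13.53%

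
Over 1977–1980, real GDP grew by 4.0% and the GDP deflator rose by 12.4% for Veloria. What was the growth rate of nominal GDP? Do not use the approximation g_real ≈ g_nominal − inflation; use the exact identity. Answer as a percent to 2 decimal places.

(1 + g_nom) = (1 + g_real)(1 + π) = 1.0400 × 1.1240 = 1.16896.

16.90%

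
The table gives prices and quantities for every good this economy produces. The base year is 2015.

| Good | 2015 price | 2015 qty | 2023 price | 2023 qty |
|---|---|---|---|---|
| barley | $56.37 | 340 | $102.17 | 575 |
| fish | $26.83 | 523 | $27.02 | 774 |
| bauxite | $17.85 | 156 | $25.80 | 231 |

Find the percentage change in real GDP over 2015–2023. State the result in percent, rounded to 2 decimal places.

Real GDP 2015 = Nominal GDP 2015 = 56.37·340 + 26.83·523 + 17.85·156 = 35982.49.
Real GDP 2023 (at 2015 prices) = 56.37·575 + 26.83·774 + 17.85·231 = 57302.52.
Real growth = 57302.52/35982.49 − 1 = 0.5925.

59.25%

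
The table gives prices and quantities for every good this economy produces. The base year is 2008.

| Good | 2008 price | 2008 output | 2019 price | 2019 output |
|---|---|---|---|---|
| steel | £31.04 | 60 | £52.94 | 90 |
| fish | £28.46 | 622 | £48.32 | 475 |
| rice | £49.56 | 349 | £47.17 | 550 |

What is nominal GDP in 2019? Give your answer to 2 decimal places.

£53660.10

Nominal GDP 2019 = Σ (p_2019 × q_2019) = 52.94·90 + 48.32·475 + 47.17·550 = 53660.10.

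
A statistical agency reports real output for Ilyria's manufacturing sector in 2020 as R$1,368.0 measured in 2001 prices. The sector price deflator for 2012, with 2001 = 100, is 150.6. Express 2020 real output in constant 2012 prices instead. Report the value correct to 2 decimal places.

Real output in 2012 prices = Real output in 2001 prices × (P_2012/P_2001) = 1368.0 × 1.506 = 2060.21.

R$2,060.21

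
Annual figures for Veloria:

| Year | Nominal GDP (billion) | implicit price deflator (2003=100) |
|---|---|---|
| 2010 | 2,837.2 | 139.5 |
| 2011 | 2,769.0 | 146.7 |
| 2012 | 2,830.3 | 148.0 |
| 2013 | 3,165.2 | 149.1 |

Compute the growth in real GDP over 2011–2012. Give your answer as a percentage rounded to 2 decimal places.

1.32%

Real GDP 2011 = 2769.0/1.467 = 1887.53.
Real GDP 2012 = 2830.3/1.480 = 1912.36.
Change = 1912.36/1887.53 − 1 = 0.0132.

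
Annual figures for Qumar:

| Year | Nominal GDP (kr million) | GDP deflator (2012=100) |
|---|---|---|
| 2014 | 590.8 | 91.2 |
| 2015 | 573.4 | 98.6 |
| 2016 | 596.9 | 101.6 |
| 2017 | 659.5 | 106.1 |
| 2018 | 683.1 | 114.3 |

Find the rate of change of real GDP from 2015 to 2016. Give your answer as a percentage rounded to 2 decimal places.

Real GDP 2015 = 573.4/0.986 = 581.54.
Real GDP 2016 = 596.9/1.016 = 587.50.
Change = 587.50/581.54 − 1 = 0.0102.

1.02%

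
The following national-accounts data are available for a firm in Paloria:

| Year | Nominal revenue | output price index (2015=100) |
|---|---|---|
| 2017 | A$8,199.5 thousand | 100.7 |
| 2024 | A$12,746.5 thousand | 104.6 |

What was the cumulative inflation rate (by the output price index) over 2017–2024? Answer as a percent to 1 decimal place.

3.9%

Price-level change = 104.6 / 100.7 − 1 = 0.0387.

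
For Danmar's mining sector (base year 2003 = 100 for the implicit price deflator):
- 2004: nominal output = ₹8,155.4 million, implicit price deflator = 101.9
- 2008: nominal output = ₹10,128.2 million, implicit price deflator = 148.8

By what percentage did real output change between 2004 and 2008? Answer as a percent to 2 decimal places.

-14.95%

Real output 2004 = 8155.4 / 1.019 = 8003.34.
Real output 2008 = 10128.2 / 1.488 = 6806.59.
Real growth = 6806.59 / 8003.34 − 1 = -0.1495.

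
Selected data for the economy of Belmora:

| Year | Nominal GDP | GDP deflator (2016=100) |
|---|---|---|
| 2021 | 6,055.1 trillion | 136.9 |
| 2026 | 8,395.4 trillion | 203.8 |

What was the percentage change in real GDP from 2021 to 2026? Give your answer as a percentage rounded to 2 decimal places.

-6.86%

Deflate each year: 2021 → 6055.1/1.369 = 4423.01; 2026 → 8395.4/2.038 = 4119.43.
So real GDP changed by 4119.43/4423.01 − 1 = -0.0686, i.e. -6.86%.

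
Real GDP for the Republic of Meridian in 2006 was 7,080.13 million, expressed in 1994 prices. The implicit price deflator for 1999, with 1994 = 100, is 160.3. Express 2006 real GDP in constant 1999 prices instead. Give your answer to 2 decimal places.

11,349.45 million

Real GDP in 1999 prices = Real GDP in 1994 prices × (P_1999/P_1994) = 7080.13 × 1.603 = 11349.45.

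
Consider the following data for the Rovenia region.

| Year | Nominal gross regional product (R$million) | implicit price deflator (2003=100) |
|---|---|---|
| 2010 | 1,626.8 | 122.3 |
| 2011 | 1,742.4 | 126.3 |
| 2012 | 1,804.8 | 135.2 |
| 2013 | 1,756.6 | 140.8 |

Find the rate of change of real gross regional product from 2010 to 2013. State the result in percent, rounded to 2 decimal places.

Real gross regional product 2010 = 1626.8/1.223 = 1330.17.
Real gross regional product 2013 = 1756.6/1.408 = 1247.59.
Change = 1247.59/1330.17 − 1 = -0.0621.

-6.21%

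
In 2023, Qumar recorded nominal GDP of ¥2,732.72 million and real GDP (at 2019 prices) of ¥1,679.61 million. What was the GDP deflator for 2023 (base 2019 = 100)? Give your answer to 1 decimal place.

GDP deflator = (Nominal / Real) × 100 = 2732.72 / 1679.61 × 100 = 162.70.

162.7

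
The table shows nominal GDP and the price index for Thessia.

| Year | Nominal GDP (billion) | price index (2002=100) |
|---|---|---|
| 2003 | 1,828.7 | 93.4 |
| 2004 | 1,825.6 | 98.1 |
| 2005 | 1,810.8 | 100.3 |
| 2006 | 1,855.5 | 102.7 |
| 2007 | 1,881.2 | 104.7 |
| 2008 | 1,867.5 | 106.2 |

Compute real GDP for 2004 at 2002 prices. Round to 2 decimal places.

1,860.96 billion

Real GDP 2004 = 1825.6 / 0.981 = 1860.96.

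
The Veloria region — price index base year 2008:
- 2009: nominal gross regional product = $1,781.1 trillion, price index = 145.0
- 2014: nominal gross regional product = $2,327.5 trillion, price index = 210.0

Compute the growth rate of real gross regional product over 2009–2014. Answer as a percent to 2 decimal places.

-9.77%

Deflate each year: 2009 → 1781.1/1.450 = 1228.34; 2014 → 2327.5/2.100 = 1108.33.
So real gross regional product changed by 1108.33/1228.34 − 1 = -0.0977, i.e. -9.77%.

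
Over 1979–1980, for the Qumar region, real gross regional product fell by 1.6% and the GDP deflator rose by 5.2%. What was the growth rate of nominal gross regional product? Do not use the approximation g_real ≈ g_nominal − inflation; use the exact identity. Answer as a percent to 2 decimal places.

(1 + g_nom) = (1 + g_real)(1 + π) = 0.9840 × 1.0520 = 1.03517.

3.52%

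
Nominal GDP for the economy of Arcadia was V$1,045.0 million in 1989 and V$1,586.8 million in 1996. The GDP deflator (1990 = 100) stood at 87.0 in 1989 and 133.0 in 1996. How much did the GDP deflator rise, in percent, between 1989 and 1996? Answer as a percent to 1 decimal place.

52.9%

Price-level change = 133.0 / 87.0 − 1 = 0.5287.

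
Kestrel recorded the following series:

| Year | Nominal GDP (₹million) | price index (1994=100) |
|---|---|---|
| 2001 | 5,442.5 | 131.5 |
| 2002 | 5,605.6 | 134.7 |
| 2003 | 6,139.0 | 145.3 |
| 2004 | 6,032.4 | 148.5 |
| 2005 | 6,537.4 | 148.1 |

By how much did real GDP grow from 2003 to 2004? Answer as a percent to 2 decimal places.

Real GDP 2003 = 6139.0/1.453 = 4225.05.
Real GDP 2004 = 6032.4/1.485 = 4062.22.
Change = 4062.22/4225.05 − 1 = -0.0385.

-3.85%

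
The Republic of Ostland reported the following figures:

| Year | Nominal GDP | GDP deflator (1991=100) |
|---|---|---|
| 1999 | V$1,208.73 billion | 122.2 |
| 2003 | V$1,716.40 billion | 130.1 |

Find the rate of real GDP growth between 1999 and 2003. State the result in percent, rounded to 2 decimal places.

33.38%

Real GDP 1999 = 1208.73 / 1.222 = 989.14.
Real GDP 2003 = 1716.40 / 1.301 = 1319.29.
Real growth = 1319.29 / 989.14 − 1 = 0.3338.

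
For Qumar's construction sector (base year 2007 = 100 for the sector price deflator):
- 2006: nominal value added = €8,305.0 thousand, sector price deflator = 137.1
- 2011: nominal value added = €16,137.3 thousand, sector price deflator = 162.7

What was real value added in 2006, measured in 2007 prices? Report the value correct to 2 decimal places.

€6,057.62 thousand

Real value added = Nominal / (sector price deflator/100) = 8305.0 / 1.371 = 6057.62.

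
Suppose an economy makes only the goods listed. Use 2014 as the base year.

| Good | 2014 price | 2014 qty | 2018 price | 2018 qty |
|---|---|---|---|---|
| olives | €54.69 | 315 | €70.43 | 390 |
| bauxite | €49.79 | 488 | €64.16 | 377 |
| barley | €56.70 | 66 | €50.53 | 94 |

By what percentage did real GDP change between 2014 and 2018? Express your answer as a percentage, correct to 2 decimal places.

0.36%

Real GDP 2014 = Nominal GDP 2014 = 54.69·315 + 49.79·488 + 56.70·66 = 45267.07.
Real GDP 2018 (at 2014 prices) = 54.69·390 + 49.79·377 + 56.70·94 = 45429.73.
Real growth = 45429.73/45267.07 − 1 = 0.0036.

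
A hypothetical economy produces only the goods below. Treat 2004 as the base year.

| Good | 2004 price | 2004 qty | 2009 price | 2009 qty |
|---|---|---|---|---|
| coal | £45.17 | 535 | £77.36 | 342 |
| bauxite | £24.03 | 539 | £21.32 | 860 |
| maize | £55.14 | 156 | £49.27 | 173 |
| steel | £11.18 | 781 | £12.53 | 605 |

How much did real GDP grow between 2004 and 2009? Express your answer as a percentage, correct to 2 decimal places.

-3.74%

Real GDP 2004 = Nominal GDP 2004 = 45.17·535 + 24.03·539 + 55.14·156 + 11.18·781 = 54451.54.
Real GDP 2009 (at 2004 prices) = 45.17·342 + 24.03·860 + 55.14·173 + 11.18·605 = 52417.06.
Real growth = 52417.06/54451.54 − 1 = -0.0374.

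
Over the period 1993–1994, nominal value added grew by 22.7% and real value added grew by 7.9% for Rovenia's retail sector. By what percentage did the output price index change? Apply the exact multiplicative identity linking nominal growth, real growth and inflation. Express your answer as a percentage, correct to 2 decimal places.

13.72%

(1 + g_nom) = (1 + g_real)(1 + π), so π = 1.2270 / 1.0790 − 1 = 0.13716.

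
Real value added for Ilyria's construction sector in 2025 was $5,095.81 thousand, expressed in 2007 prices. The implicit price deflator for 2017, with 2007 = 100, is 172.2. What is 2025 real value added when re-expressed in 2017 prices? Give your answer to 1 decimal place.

$8,775.0 thousand

Real value added in 2017 prices = Real value added in 2007 prices × (P_2017/P_2007) = 5095.81 × 1.722 = 8774.98.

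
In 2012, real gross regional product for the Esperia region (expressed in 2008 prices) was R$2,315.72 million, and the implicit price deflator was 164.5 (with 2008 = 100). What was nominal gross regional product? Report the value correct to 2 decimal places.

R$3,809.36 million

Nominal gross regional product = Real × (implicit price deflator/100) = 2315.72 × 1.645 = 3809.36.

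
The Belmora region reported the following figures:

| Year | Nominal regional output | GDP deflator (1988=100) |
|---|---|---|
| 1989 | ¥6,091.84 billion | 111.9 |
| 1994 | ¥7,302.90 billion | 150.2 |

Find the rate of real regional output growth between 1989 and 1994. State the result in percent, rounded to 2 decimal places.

-10.69%

Real regional output 1989 = 6091.84 / 1.119 = 5444.00.
Real regional output 1994 = 7302.90 / 1.502 = 4862.12.
Real growth = 4862.12 / 5444.00 − 1 = -0.1069.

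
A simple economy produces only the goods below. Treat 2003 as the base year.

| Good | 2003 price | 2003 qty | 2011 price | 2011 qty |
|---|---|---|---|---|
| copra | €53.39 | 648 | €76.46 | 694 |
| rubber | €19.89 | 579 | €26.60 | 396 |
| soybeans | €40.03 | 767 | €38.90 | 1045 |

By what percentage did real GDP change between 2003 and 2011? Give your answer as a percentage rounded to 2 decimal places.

Real GDP 2003 = Nominal GDP 2003 = 53.39·648 + 19.89·579 + 40.03·767 = 76816.04.
Real GDP 2011 (at 2003 prices) = 53.39·694 + 19.89·396 + 40.03·1045 = 86760.45.
Real growth = 86760.45/76816.04 − 1 = 0.1295.

12.95%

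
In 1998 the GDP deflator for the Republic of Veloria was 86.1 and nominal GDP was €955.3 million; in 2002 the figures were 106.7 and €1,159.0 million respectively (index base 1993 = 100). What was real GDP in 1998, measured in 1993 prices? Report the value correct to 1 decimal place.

Real GDP = Nominal / (GDP deflator/100) = 955.3 / 0.861 = 1109.52.

€1,109.5 million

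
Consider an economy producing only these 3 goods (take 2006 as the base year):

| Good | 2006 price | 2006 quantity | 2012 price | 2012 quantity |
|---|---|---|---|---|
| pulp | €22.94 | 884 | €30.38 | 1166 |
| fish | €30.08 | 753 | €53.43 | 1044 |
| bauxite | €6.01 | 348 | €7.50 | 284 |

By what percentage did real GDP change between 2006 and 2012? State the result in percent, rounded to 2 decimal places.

32.96%

Real GDP 2006 = Nominal GDP 2006 = 22.94·884 + 30.08·753 + 6.01·348 = 45020.68.
Real GDP 2012 (at 2006 prices) = 22.94·1166 + 30.08·1044 + 6.01·284 = 59858.40.
Real growth = 59858.40/45020.68 − 1 = 0.3296.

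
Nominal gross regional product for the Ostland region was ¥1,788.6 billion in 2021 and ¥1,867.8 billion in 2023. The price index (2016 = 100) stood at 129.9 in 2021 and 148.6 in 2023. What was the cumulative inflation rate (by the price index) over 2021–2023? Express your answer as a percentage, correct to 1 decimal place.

14.4%

Price-level change = 148.6 / 129.9 − 1 = 0.1440.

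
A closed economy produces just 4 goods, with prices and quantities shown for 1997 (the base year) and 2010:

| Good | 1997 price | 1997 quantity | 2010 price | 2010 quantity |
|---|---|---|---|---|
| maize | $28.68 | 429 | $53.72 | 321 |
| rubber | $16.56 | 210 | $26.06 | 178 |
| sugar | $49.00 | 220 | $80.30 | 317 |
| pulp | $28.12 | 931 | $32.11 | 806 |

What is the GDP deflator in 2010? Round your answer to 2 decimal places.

145.41

Nominal GDP 2010 = 53.72·321 + 26.06·178 + 80.30·317 + 32.11·806 = 73218.56.
Real GDP 2010 (at 1997 prices) = 28.68·321 + 16.56·178 + 49.00·317 + 28.12·806 = 50351.68.
Deflator = Nominal/Real × 100 = 73218.56/50351.68 × 100 = 145.414.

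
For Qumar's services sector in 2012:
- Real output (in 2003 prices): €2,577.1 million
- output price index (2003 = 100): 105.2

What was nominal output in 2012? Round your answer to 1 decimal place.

€2,711.1 million

Nominal output = Real × (output price index/100) = 2577.1 × 1.052 = 2711.11.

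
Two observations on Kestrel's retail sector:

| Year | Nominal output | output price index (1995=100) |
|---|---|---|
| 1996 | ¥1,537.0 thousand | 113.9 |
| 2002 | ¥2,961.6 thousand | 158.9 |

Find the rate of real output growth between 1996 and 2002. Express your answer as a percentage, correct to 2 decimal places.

38.12%

Real output 1996 = 1537.0 / 1.139 = 1349.43.
Real output 2002 = 2961.6 / 1.589 = 1863.81.
Real growth = 1863.81 / 1349.43 − 1 = 0.3812.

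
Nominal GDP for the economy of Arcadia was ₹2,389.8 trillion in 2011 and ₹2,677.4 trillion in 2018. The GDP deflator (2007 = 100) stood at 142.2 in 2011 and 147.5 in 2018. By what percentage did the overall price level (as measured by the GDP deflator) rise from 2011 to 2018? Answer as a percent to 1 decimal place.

Price-level change = 147.5 / 142.2 − 1 = 0.0373.

3.7%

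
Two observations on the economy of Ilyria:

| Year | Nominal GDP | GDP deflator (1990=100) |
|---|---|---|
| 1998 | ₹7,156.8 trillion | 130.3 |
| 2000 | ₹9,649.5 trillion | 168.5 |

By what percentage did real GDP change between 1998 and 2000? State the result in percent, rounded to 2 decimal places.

4.26%

Deflate each year: 1998 → 7156.8/1.303 = 5492.56; 2000 → 9649.5/1.685 = 5726.71.
So real GDP changed by 5726.71/5492.56 − 1 = 0.0426, i.e. 4.26%.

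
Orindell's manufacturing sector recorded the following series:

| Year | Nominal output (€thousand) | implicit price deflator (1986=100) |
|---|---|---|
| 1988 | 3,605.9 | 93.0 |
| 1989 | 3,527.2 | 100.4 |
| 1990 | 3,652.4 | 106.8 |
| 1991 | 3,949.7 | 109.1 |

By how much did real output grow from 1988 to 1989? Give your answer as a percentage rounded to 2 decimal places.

Real output 1988 = 3605.9/0.930 = 3877.31.
Real output 1989 = 3527.2/1.004 = 3513.15.
Change = 3513.15/3877.31 − 1 = -0.0939.

-9.39%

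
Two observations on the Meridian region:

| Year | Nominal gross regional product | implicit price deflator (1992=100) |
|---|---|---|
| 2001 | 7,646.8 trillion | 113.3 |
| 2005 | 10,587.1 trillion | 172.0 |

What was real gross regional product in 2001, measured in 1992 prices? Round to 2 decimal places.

Real gross regional product = Nominal / (implicit price deflator/100) = 7646.8 / 1.133 = 6749.16.

6,749.16 trillion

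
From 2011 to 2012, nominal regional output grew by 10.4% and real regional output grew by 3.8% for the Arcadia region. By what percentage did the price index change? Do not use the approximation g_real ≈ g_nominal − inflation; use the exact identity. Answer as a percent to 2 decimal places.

6.36%

(1 + g_nom) = (1 + g_real)(1 + π), so π = 1.1040 / 1.0380 − 1 = 0.06358.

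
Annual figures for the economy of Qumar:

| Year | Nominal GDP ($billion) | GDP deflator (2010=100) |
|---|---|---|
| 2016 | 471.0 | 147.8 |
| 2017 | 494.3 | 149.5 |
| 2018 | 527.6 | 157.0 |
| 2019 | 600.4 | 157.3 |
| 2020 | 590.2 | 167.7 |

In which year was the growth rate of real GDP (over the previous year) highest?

2017: real = 494.3/1.495 = 330.64; growth vs 2016 (318.67) = 3.76%.
2018: real = 527.6/1.570 = 336.05; growth vs 2017 (330.64) = 1.64%.
2019: real = 600.4/1.573 = 381.69; growth vs 2018 (336.05) = 13.58%.
2020: real = 590.2/1.677 = 351.94; growth vs 2019 (381.69) = -7.79%.

2019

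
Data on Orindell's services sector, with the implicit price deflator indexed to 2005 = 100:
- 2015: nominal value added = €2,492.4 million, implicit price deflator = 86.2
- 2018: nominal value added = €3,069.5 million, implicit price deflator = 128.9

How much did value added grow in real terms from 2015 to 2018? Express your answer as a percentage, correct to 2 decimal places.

-17.64%

Real value added 2015 = 2492.4 / 0.862 = 2891.42.
Real value added 2018 = 3069.5 / 1.289 = 2381.30.
Real growth = 2381.30 / 2891.42 − 1 = -0.1764.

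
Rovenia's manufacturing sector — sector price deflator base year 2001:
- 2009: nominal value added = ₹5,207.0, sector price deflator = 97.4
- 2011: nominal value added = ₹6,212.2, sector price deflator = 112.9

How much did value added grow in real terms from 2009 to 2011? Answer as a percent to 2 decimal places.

Deflate each year: 2009 → 5207.0/0.974 = 5346.00; 2011 → 6212.2/1.129 = 5502.39.
So real value added changed by 5502.39/5346.00 − 1 = 0.0293, i.e. 2.93%.

2.93%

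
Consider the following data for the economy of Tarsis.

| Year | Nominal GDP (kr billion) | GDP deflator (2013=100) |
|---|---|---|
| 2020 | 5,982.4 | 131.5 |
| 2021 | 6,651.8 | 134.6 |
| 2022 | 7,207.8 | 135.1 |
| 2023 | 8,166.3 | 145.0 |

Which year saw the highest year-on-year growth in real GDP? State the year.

2021

2021: real = 6651.8/1.346 = 4941.90; growth vs 2020 (4549.35) = 8.63%.
2022: real = 7207.8/1.351 = 5335.16; growth vs 2021 (4941.90) = 7.96%.
2023: real = 8166.3/1.450 = 5631.93; growth vs 2022 (5335.16) = 5.56%.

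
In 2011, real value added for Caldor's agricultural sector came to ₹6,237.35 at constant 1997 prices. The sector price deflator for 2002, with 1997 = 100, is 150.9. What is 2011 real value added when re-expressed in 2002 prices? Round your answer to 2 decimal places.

Real value added in 2002 prices = Real value added in 1997 prices × (P_2002/P_1997) = 6237.35 × 1.509 = 9412.16.

₹9,412.16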